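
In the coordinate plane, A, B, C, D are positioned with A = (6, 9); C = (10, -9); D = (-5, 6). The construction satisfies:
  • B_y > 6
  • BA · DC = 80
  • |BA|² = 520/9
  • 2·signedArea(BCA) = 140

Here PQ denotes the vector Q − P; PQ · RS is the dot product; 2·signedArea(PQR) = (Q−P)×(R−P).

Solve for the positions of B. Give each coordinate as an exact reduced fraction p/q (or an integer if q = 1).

1. B_x = -4/3  [2·signedArea(BCA) = 140 ∩ BA · DC = 80]
2. B_y = 7  [2·signedArea(BCA) = 140 ∩ BA · DC = 80]
   → B = (-4/3, 7)

B = (-4/3, 7)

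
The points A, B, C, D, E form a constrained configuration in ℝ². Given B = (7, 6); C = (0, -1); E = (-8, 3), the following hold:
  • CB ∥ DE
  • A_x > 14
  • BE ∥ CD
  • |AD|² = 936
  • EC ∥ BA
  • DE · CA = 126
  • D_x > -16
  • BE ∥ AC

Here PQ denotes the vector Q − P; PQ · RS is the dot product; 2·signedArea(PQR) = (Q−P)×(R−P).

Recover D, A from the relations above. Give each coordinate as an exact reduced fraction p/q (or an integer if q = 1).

1. D_x = -15  [CB ∥ DE ∩ BE ∥ CD]
2. D_y = -4  [CB ∥ DE ∩ BE ∥ CD]
   → D = (-15, -4)
3. A_x = 15  [BE ∥ AC ∩ EC ∥ BA]
4. A_y = 2  [BE ∥ AC ∩ EC ∥ BA]
   → A = (15, 2)

A = (15, 2)
D = (-15, -4)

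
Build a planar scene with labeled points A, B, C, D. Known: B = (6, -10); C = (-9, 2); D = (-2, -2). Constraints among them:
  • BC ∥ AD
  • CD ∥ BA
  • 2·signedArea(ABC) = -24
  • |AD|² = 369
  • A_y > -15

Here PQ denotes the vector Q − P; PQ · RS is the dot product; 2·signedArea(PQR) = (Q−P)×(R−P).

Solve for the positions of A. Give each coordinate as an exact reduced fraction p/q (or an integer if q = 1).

A = (13, -14)

1. A_x = 13  [BC ∥ AD ∩ CD ∥ BA]
2. A_y = -14  [BC ∥ AD ∩ CD ∥ BA]
   → A = (13, -14)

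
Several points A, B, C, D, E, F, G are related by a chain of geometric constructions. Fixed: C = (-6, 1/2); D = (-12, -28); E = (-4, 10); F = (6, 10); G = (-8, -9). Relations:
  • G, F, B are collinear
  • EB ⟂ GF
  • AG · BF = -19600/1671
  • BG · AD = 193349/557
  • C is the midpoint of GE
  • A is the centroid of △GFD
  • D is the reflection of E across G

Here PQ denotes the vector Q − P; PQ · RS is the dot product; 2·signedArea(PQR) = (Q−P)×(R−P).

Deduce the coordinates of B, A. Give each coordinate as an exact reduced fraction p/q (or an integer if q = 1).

A = (-14/3, -9)
B = (1382/557, 2910/557)

1. B_x = 1382/557  [G, F, B are collinear ∩ EB ⟂ GF]
2. B_y = 2910/557  [G, F, B are collinear ∩ EB ⟂ GF]
   → B = (1382/557, 2910/557)
3. A_x = -14/3  [A is the centroid of △GFD]
4. A_y = -9  [A is the centroid of △GFD]
   → A = (-14/3, -9)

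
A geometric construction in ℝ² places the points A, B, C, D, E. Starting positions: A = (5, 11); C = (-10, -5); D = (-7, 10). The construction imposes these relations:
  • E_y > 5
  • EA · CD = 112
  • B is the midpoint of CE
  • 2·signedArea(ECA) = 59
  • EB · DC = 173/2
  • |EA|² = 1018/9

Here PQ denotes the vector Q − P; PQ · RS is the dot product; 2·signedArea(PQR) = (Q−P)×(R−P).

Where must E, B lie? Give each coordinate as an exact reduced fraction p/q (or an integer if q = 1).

B = (-7, 1/6)
E = (-4, 16/3)

1. E_x = -4  [EA · CD = 112 ∩ 2·signedArea(ECA) = 59]
2. E_y = 16/3  [EA · CD = 112 ∩ 2·signedArea(ECA) = 59]
   → E = (-4, 16/3)
3. B_x = -7  [EB · DC = 173/2 ∩ B is the midpoint of CE]
4. B_y = 1/6  [EB · DC = 173/2 ∩ B is the midpoint of CE]
   → B = (-7, 1/6)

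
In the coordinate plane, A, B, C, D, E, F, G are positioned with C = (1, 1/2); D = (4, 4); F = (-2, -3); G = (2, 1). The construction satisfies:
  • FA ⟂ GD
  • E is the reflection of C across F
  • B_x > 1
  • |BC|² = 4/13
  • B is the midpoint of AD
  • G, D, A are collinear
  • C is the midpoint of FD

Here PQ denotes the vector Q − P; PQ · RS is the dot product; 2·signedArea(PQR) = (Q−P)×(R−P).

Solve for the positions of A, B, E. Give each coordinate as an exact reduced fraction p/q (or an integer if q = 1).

1. A_x = -14/13  [G, D, A are collinear ∩ FA ⟂ GD]
2. A_y = -47/13  [G, D, A are collinear ∩ FA ⟂ GD]
   → A = (-14/13, -47/13)
3. B_x = 19/13  [B is the midpoint of AD]
4. B_y = 5/26  [B is the midpoint of AD]
   → B = (19/13, 5/26)
5. E_x = -5  [E is the reflection of C across F]
6. E_y = -13/2  [E is the reflection of C across F]
   → E = (-5, -13/2)

A = (-14/13, -47/13)
B = (19/13, 5/26)
E = (-5, -13/2)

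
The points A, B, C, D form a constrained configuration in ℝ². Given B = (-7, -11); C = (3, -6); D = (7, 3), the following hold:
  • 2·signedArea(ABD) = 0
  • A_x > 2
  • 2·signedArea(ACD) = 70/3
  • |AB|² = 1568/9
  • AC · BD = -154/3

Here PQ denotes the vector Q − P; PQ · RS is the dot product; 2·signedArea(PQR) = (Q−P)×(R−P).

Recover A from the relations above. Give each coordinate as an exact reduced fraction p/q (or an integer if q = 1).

A = (7/3, -5/3)

1. A_x = 7/3  [2·signedArea(ABD) = 0 ∩ 2·signedArea(ACD) = 70/3]
2. A_y = -5/3  [2·signedArea(ABD) = 0 ∩ 2·signedArea(ACD) = 70/3]
   → A = (7/3, -5/3)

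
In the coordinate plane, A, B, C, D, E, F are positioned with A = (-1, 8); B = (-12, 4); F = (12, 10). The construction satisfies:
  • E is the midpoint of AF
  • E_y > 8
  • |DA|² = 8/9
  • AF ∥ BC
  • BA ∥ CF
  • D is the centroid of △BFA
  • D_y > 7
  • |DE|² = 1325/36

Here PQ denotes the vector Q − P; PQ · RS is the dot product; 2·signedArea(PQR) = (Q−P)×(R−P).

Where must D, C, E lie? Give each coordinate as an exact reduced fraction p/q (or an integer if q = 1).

1. D_x = -1/3  [D is the centroid of △BFA]
2. D_y = 22/3  [D is the centroid of △BFA]
   → D = (-1/3, 22/3)
3. C_x = 1  [BA ∥ CF ∩ AF ∥ BC]
4. C_y = 6  [BA ∥ CF ∩ AF ∥ BC]
   → C = (1, 6)
5. E_x = 11/2  [E is the midpoint of AF]
6. E_y = 9  [E is the midpoint of AF]
   → E = (11/2, 9)

C = (1, 6)
D = (-1/3, 22/3)
E = (11/2, 9)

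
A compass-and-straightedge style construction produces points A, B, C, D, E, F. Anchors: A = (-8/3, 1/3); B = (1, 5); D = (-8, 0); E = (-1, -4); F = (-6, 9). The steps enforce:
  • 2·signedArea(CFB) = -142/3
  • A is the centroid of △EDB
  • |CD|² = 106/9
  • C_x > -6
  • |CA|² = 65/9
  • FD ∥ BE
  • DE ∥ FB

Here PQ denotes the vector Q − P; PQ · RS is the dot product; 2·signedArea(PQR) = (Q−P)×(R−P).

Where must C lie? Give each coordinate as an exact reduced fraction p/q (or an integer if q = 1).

1. C_x = -5  [line 4·x + 7·y + 25/3 = 0 ∩ |CD|² = 106/9]
2. C_y = 5/3  [line 4·x + 7·y + 25/3 = 0 ∩ |CD|² = 106/9]
   → C = (-5, 5/3)

C = (-5, 5/3)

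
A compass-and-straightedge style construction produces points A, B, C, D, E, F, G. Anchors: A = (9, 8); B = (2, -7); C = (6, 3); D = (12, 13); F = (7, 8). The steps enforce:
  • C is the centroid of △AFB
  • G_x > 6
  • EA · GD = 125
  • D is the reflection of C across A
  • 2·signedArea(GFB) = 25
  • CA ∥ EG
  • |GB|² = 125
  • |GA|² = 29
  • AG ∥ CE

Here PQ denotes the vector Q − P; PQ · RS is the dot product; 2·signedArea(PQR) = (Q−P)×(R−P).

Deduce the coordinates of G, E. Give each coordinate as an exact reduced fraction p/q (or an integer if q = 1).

E = (4, -2)
G = (7, 3)

1. G_x = 7  [line 15·x + -5·y + -90 = 0 ∩ |GB|² = 125]
2. G_y = 3  [line 15·x + -5·y + -90 = 0 ∩ |GB|² = 125]
   → G = (7, 3)
3. E_x = 4  [CA ∥ EG ∩ AG ∥ CE]
4. E_y = -2  [CA ∥ EG ∩ AG ∥ CE]
   → E = (4, -2)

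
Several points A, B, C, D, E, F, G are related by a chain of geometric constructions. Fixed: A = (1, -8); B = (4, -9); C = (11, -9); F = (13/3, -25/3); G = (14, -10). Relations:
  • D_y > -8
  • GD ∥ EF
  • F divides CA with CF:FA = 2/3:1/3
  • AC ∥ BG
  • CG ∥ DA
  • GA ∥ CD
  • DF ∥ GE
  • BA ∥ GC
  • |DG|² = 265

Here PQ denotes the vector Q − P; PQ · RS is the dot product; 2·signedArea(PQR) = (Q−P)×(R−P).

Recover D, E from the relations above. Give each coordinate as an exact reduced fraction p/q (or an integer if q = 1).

1. D_x = -2  [CG ∥ DA ∩ GA ∥ CD]
2. D_y = -7  [CG ∥ DA ∩ GA ∥ CD]
   → D = (-2, -7)
3. E_x = 61/3  [GD ∥ EF ∩ DF ∥ GE]
4. E_y = -34/3  [GD ∥ EF ∩ DF ∥ GE]
   → E = (61/3, -34/3)

D = (-2, -7)
E = (61/3, -34/3)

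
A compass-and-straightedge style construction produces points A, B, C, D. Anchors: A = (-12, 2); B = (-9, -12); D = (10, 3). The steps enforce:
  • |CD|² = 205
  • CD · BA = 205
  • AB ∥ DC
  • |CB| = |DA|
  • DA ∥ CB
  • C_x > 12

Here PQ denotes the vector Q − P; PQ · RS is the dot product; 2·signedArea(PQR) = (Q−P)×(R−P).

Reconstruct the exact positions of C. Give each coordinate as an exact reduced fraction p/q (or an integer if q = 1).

1. C_x = 13  [DA ∥ CB ∩ AB ∥ DC]
2. C_y = -11  [DA ∥ CB ∩ AB ∥ DC]
   → C = (13, -11)

C = (13, -11)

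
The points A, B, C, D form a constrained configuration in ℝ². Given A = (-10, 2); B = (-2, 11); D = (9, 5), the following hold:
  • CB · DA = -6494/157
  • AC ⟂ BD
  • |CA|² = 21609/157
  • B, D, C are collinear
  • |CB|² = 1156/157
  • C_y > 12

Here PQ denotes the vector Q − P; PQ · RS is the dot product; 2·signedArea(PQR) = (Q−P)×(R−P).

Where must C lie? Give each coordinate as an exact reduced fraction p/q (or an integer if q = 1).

1. C_x = -688/157  [B, D, C are collinear ∩ AC ⟂ BD]
2. C_y = 1931/157  [B, D, C are collinear ∩ AC ⟂ BD]
   → C = (-688/157, 1931/157)

C = (-688/157, 1931/157)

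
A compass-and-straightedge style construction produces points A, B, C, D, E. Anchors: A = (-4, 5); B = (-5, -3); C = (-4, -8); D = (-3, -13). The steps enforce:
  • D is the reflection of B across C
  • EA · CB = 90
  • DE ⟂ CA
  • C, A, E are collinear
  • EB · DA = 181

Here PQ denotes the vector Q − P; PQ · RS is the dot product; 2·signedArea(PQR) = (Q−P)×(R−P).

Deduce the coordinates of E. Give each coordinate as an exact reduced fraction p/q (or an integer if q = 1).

E = (-4, -13)

1. E_x = -4  [C, A, E are collinear ∩ DE ⟂ CA]
2. E_y = -13  [C, A, E are collinear ∩ DE ⟂ CA]
   → E = (-4, -13)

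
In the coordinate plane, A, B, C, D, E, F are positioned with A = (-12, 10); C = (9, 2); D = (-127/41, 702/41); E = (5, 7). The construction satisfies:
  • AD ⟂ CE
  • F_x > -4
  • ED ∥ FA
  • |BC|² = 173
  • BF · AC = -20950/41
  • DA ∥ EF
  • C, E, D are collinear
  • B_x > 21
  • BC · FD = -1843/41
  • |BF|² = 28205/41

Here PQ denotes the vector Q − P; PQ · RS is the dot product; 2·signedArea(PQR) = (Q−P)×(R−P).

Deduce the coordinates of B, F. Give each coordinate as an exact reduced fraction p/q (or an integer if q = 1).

1. F_x = -160/41  [ED ∥ FA ∩ DA ∥ EF]
2. F_y = -5/41  [ED ∥ FA ∩ DA ∥ EF]
   → F = (-160/41, -5/41)
3. B_x = 22  [BC · FD = -1843/41 ∩ BF · AC = -20950/41]
4. B_y = 4  [BC · FD = -1843/41 ∩ BF · AC = -20950/41]
   → B = (22, 4)

B = (22, 4)
F = (-160/41, -5/41)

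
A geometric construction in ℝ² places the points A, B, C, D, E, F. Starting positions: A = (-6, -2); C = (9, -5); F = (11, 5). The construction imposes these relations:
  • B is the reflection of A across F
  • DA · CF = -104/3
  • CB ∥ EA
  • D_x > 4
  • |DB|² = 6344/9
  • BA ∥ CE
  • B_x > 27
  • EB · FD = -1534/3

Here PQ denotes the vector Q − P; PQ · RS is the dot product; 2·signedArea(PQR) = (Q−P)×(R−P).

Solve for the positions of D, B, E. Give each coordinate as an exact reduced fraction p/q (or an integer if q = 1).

1. B_x = 28  [B is the reflection of A across F]
2. B_y = 12  [B is the reflection of A across F]
   → B = (28, 12)
3. E_x = -25  [CB ∥ EA ∩ BA ∥ CE]
4. E_y = -19  [CB ∥ EA ∩ BA ∥ CE]
   → E = (-25, -19)
5. D_x = 14/3  [DA · CF = -104/3 ∩ EB · FD = -1534/3]
6. D_y = -2/3  [DA · CF = -104/3 ∩ EB · FD = -1534/3]
   → D = (14/3, -2/3)

B = (28, 12)
D = (14/3, -2/3)
E = (-25, -19)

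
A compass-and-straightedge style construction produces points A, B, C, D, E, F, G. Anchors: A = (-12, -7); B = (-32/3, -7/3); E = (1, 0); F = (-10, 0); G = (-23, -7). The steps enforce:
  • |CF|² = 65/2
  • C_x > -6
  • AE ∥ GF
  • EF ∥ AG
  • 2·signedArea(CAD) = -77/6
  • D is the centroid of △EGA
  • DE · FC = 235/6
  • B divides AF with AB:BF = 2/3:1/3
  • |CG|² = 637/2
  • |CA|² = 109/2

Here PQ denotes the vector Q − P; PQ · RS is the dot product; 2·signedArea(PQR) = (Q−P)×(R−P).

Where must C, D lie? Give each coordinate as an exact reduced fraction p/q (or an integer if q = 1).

C = (-11/2, -7/2)
D = (-34/3, -14/3)

1. D_x = -34/3  [D is the centroid of △EGA]
2. D_y = -14/3  [D is the centroid of △EGA]
   → D = (-34/3, -14/3)
3. C_x = -11/2  [2·signedArea(CAD) = -77/6 ∩ DE · FC = 235/6]
4. C_y = -7/2  [2·signedArea(CAD) = -77/6 ∩ DE · FC = 235/6]
   → C = (-11/2, -7/2)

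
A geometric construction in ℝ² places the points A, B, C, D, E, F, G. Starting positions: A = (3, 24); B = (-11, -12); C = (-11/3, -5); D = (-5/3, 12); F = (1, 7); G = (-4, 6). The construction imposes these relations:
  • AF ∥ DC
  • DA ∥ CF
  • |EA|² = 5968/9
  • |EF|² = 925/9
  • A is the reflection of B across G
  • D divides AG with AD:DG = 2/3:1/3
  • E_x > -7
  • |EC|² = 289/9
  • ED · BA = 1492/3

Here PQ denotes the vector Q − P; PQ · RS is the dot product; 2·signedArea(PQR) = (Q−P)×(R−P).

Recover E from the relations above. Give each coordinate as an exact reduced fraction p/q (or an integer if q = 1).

E = (-19/3, 0)

1. E_x = -19/3  [line -14·x + -36·y + -266/3 = 0 ∩ |EA|² = 5968/9]
2. E_y = 0  [line -14·x + -36·y + -266/3 = 0 ∩ |EA|² = 5968/9]
   → E = (-19/3, 0)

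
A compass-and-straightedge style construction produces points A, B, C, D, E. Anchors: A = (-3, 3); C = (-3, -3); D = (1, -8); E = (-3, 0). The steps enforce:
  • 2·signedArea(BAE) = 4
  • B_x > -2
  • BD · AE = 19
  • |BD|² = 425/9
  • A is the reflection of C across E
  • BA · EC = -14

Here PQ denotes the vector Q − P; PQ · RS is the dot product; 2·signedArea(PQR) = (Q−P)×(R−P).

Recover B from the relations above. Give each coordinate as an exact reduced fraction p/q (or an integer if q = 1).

B = (-5/3, -5/3)

1. B_x = -5/3  [BD · AE = 19 ∩ 2·signedArea(BAE) = 4]
2. B_y = -5/3  [BD · AE = 19 ∩ 2·signedArea(BAE) = 4]
   → B = (-5/3, -5/3)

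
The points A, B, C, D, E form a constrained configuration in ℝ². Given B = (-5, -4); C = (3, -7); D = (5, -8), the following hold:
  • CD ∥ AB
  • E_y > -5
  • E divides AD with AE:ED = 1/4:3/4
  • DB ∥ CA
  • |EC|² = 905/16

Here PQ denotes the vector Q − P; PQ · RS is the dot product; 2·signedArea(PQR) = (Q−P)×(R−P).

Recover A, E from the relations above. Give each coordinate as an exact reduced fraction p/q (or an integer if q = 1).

A = (-7, -3)
E = (-4, -17/4)

1. A_x = -7  [CD ∥ AB ∩ DB ∥ CA]
2. A_y = -3  [CD ∥ AB ∩ DB ∥ CA]
   → A = (-7, -3)
3. E_x = -4  [E divides AD with AE:ED = 1/4:3/4]
4. E_y = -17/4  [E divides AD with AE:ED = 1/4:3/4]
   → E = (-4, -17/4)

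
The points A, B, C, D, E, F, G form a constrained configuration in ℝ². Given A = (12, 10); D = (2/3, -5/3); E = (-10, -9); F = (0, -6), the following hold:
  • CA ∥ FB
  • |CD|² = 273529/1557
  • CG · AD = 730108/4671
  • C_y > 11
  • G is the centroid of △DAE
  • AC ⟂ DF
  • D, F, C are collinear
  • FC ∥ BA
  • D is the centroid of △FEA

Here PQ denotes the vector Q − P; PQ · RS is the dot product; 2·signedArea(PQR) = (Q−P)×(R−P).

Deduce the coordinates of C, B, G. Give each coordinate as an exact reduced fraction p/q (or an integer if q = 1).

1. C_x = 464/173  [D, F, C are collinear ∩ AC ⟂ DF]
2. C_y = 1978/173  [D, F, C are collinear ∩ AC ⟂ DF]
   → C = (464/173, 1978/173)
3. B_x = 1612/173  [FC ∥ BA ∩ CA ∥ FB]
4. B_y = -1286/173  [FC ∥ BA ∩ CA ∥ FB]
   → B = (1612/173, -1286/173)
5. G_x = 8/9  [G is the centroid of △DAE]
6. G_y = -2/9  [G is the centroid of △DAE]
   → G = (8/9, -2/9)

B = (1612/173, -1286/173)
C = (464/173, 1978/173)
G = (8/9, -2/9)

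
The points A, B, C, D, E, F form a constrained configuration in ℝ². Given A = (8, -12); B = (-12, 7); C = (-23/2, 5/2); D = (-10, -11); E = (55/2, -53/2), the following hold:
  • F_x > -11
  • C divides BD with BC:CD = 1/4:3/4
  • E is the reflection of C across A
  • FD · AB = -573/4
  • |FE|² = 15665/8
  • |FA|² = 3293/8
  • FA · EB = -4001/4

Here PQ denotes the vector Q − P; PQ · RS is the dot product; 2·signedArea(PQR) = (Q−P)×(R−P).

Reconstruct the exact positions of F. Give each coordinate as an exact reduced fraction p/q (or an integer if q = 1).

F = (-43/4, -17/4)

1. F_x = -43/4  [FD · AB = -573/4 ∩ FA · EB = -4001/4]
2. F_y = -17/4  [FD · AB = -573/4 ∩ FA · EB = -4001/4]
   → F = (-43/4, -17/4)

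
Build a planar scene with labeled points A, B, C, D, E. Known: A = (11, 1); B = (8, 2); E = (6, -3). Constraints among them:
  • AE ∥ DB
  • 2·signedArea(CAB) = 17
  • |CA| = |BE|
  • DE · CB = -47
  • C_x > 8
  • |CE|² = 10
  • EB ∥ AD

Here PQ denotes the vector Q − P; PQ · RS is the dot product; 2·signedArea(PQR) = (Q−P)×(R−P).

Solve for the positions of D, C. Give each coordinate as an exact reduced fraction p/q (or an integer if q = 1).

C = (9, -4)
D = (13, 6)

1. D_x = 13  [AE ∥ DB ∩ EB ∥ AD]
2. D_y = 6  [AE ∥ DB ∩ EB ∥ AD]
   → D = (13, 6)
3. C_x = 9  [2·signedArea(CAB) = 17 ∩ DE · CB = -47]
4. C_y = -4  [2·signedArea(CAB) = 17 ∩ DE · CB = -47]
   → C = (9, -4)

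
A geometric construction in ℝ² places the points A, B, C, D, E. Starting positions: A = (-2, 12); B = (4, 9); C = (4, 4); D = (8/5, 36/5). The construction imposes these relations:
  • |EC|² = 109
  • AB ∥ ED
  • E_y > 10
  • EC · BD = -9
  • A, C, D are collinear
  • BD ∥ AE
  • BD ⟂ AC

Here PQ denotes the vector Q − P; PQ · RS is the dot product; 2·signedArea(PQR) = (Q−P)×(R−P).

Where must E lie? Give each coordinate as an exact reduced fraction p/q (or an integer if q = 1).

1. E_x = -22/5  [AB ∥ ED ∩ BD ∥ AE]
2. E_y = 51/5  [AB ∥ ED ∩ BD ∥ AE]
   → E = (-22/5, 51/5)

E = (-22/5, 51/5)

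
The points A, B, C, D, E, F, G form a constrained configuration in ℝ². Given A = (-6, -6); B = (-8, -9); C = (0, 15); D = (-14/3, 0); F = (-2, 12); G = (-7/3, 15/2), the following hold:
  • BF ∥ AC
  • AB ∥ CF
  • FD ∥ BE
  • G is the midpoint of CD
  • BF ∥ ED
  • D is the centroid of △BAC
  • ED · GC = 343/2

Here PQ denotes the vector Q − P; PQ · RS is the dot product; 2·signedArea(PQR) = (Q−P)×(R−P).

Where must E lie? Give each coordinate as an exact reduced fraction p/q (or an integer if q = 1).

1. E_x = -32/3  [BF ∥ ED ∩ FD ∥ BE]
2. E_y = -21  [BF ∥ ED ∩ FD ∥ BE]
   → E = (-32/3, -21)

E = (-32/3, -21)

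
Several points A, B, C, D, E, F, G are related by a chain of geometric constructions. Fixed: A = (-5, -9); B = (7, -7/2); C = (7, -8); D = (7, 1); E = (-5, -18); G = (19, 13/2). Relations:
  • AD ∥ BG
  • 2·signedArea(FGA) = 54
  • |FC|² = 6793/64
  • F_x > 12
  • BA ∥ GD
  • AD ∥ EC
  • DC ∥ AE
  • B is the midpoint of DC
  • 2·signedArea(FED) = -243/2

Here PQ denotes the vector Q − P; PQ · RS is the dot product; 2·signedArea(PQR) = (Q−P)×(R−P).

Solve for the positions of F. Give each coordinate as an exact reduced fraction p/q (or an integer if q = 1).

1. F_x = 13  [2·signedArea(FGA) = 54 ∩ 2·signedArea(FED) = -243/2]
2. F_y = 3/8  [2·signedArea(FGA) = 54 ∩ 2·signedArea(FED) = -243/2]
   → F = (13, 3/8)

F = (13, 3/8)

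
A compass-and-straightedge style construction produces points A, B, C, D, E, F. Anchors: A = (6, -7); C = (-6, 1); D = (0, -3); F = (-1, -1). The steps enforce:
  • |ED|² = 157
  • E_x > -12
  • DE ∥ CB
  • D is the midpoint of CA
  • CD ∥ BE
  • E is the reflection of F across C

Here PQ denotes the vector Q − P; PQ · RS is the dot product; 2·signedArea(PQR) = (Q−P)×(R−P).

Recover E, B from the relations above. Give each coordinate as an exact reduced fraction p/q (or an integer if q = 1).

B = (-17, 7)
E = (-11, 3)

1. E_x = -11  [E is the reflection of F across C]
2. E_y = 3  [E is the reflection of F across C]
   → E = (-11, 3)
3. B_x = -17  [CD ∥ BE ∩ DE ∥ CB]
4. B_y = 7  [CD ∥ BE ∩ DE ∥ CB]
   → B = (-17, 7)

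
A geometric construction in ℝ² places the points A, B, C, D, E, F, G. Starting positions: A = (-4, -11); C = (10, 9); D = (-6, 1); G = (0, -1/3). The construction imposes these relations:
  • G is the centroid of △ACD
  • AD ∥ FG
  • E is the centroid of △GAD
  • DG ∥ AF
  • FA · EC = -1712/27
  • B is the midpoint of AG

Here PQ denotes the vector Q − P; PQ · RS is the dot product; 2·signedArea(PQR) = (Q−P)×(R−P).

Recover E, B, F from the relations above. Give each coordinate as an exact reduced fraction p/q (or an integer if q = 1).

B = (-2, -17/3)
E = (-10/3, -31/9)
F = (2, -37/3)

1. E_x = -10/3  [E is the centroid of △GAD]
2. E_y = -31/9  [E is the centroid of △GAD]
   → E = (-10/3, -31/9)
3. B_x = -2  [B is the midpoint of AG]
4. B_y = -17/3  [B is the midpoint of AG]
   → B = (-2, -17/3)
5. F_x = 2  [AD ∥ FG ∩ DG ∥ AF]
6. F_y = -37/3  [AD ∥ FG ∩ DG ∥ AF]
   → F = (2, -37/3)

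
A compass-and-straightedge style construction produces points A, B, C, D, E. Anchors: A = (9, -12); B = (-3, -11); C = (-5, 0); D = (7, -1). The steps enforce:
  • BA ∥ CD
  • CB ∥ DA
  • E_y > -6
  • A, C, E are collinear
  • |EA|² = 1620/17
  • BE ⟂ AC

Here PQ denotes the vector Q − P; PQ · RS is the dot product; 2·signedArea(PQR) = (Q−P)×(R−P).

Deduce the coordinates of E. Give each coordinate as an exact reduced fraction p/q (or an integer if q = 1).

E = (27/17, -96/17)

1. E_x = 27/17  [A, C, E are collinear ∩ BE ⟂ AC]
2. E_y = -96/17  [A, C, E are collinear ∩ BE ⟂ AC]
   → E = (27/17, -96/17)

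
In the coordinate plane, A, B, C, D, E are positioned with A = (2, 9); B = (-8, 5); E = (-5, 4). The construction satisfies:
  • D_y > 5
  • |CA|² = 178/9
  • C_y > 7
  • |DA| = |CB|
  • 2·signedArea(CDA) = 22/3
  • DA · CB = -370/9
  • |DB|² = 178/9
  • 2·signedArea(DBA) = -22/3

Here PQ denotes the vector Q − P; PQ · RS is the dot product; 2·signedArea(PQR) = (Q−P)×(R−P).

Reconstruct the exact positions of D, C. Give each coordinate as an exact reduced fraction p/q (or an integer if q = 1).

C = (-7/3, 8)
D = (-11/3, 6)

1. D_x = -11/3  [line -4·x + 10·y + -224/3 = 0 ∩ |DB|² = 178/9]
2. D_y = 6  [line -4·x + 10·y + -224/3 = 0 ∩ |DB|² = 178/9]
   → D = (-11/3, 6)
3. C_x = -7/3  [2·signedArea(CDA) = 22/3 ∩ DA · CB = -370/9]
4. C_y = 8  [2·signedArea(CDA) = 22/3 ∩ DA · CB = -370/9]
   → C = (-7/3, 8)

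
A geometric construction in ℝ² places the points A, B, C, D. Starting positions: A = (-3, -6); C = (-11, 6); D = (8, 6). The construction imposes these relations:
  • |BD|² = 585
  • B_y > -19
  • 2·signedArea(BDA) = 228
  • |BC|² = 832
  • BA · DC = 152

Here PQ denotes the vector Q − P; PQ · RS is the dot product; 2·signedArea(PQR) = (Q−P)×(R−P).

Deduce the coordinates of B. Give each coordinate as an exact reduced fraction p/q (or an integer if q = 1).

1. B_x = 5  [2·signedArea(BDA) = 228 ∩ BA · DC = 152]
2. B_y = -18  [2·signedArea(BDA) = 228 ∩ BA · DC = 152]
   → B = (5, -18)

B = (5, -18)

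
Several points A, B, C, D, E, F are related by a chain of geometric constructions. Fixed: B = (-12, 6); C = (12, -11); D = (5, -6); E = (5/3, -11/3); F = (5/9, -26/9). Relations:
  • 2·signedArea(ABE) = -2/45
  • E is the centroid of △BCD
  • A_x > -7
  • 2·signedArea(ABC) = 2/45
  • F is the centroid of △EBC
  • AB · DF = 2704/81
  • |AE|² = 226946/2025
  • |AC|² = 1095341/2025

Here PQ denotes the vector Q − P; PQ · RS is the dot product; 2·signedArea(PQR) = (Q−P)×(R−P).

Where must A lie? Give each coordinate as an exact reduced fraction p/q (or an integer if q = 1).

A = (-314/45, 22/9)

1. A_x = -314/45  [2·signedArea(ABC) = 2/45 ∩ AB · DF = 2704/81]
2. A_y = 22/9  [2·signedArea(ABC) = 2/45 ∩ AB · DF = 2704/81]
   → A = (-314/45, 22/9)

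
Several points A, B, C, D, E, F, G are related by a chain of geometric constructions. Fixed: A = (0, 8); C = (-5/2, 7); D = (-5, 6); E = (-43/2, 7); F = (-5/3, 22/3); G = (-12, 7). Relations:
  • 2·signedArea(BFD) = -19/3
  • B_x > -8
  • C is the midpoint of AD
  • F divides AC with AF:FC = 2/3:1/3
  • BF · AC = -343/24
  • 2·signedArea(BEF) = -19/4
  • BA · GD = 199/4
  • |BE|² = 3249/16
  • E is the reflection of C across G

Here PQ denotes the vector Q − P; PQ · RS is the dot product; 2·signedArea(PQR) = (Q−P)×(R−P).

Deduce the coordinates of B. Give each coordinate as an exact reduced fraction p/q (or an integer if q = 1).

B = (-29/4, 7)

1. B_x = -29/4  [2·signedArea(BFD) = -19/3 ∩ BF · AC = -343/24]
2. B_y = 7  [2·signedArea(BFD) = -19/3 ∩ BF · AC = -343/24]
   → B = (-29/4, 7)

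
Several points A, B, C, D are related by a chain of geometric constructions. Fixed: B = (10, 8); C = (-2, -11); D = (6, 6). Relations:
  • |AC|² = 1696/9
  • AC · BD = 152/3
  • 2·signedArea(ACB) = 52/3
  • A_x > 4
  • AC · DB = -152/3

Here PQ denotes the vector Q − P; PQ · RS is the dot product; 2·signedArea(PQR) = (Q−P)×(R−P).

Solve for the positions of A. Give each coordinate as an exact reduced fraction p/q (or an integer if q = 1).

A = (14/3, 1)

1. A_x = 14/3  [AC · DB = -152/3 ∩ 2·signedArea(ACB) = 52/3]
2. A_y = 1  [AC · DB = -152/3 ∩ 2·signedArea(ACB) = 52/3]
   → A = (14/3, 1)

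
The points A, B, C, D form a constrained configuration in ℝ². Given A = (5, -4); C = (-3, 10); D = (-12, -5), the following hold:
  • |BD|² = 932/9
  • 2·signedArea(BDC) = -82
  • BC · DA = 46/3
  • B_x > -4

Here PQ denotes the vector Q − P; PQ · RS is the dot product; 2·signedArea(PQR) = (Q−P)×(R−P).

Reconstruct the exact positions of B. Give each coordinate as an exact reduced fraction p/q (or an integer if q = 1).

B = (-10/3, 1/3)

1. B_x = -10/3  [2·signedArea(BDC) = -82 ∩ BC · DA = 46/3]
2. B_y = 1/3  [2·signedArea(BDC) = -82 ∩ BC · DA = 46/3]
   → B = (-10/3, 1/3)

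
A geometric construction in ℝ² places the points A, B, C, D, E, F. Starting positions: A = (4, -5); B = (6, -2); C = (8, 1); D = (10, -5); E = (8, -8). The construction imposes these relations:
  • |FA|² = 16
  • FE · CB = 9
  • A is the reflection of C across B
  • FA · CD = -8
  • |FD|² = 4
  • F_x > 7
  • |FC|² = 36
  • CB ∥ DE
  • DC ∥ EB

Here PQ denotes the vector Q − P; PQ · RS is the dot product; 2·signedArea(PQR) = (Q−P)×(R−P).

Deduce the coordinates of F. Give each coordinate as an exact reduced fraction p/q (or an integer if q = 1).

1. F_x = 8  [FE · CB = 9 ∩ FA · CD = -8]
2. F_y = -5  [FE · CB = 9 ∩ FA · CD = -8]
   → F = (8, -5)

F = (8, -5)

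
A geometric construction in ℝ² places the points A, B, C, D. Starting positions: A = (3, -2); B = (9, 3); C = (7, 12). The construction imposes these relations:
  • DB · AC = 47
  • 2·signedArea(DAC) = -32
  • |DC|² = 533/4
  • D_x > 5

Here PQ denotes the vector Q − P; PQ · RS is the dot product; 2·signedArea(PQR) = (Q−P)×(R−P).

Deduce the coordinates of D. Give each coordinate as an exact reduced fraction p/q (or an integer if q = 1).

D = (6, 1/2)

1. D_x = 6  [DB · AC = 47 ∩ 2·signedArea(DAC) = -32]
2. D_y = 1/2  [DB · AC = 47 ∩ 2·signedArea(DAC) = -32]
   → D = (6, 1/2)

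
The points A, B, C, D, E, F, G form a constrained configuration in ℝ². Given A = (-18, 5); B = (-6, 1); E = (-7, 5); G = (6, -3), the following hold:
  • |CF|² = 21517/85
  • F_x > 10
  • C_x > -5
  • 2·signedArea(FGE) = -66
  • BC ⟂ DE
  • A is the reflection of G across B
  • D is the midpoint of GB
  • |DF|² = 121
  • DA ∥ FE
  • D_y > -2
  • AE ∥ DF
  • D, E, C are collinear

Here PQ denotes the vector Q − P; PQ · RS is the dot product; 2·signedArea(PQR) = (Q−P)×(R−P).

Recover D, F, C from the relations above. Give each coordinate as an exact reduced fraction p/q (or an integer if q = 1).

1. D_x = 0  [D is the midpoint of GB]
2. D_y = -1  [D is the midpoint of GB]
   → D = (0, -1)
3. F_x = 11  [DA ∥ FE ∩ AE ∥ DF]
4. F_y = -1  [DA ∥ FE ∩ AE ∥ DF]
   → F = (11, -1)
5. C_x = -378/85  [D, E, C are collinear ∩ BC ⟂ DE]
6. C_y = 239/85  [D, E, C are collinear ∩ BC ⟂ DE]
   → C = (-378/85, 239/85)

C = (-378/85, 239/85)
D = (0, -1)
F = (11, -1)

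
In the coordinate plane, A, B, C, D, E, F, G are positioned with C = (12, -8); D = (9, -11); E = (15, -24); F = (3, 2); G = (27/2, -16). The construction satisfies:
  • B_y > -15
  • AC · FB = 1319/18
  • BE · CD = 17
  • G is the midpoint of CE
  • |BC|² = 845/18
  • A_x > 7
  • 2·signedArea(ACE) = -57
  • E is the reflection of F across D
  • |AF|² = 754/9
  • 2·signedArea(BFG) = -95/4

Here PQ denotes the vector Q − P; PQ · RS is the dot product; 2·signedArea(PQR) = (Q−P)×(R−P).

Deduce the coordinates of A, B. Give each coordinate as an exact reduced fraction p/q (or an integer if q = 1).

1. A_x = 8  [line 16·x + 3·y + -111 = 0 ∩ |AF|² = 754/9]
2. A_y = -17/3  [line 16·x + 3·y + -111 = 0 ∩ |AF|² = 754/9]
   → A = (8, -17/3)
3. B_x = 23/2  [2·signedArea(BFG) = -95/4 ∩ BE · CD = 17]
4. B_y = -89/6  [2·signedArea(BFG) = -95/4 ∩ BE · CD = 17]
   → B = (23/2, -89/6)

A = (8, -17/3)
B = (23/2, -89/6)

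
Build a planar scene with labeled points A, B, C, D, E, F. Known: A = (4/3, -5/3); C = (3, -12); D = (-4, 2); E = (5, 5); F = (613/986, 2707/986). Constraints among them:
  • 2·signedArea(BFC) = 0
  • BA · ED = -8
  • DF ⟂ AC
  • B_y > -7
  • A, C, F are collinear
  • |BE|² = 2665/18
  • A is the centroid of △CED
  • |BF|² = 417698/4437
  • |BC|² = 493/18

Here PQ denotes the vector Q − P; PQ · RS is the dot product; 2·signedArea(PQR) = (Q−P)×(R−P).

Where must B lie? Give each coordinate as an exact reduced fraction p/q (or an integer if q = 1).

1. B_x = 13/6  [2·signedArea(BFC) = 0 ∩ BA · ED = -8]
2. B_y = -41/6  [2·signedArea(BFC) = 0 ∩ BA · ED = -8]
   → B = (13/6, -41/6)

B = (13/6, -41/6)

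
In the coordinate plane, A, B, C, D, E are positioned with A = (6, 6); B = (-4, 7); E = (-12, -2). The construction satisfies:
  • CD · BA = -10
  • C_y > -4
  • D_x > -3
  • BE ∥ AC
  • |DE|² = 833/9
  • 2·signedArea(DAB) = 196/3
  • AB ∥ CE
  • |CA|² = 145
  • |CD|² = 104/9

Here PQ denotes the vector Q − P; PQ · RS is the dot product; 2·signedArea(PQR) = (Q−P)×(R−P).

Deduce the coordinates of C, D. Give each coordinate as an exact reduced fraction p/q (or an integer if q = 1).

1. C_x = -2  [AB ∥ CE ∩ BE ∥ AC]
2. C_y = -3  [AB ∥ CE ∩ BE ∥ AC]
   → C = (-2, -3)
3. D_x = -8/3  [2·signedArea(DAB) = 196/3 ∩ CD · BA = -10]
4. D_y = 1/3  [2·signedArea(DAB) = 196/3 ∩ CD · BA = -10]
   → D = (-8/3, 1/3)

C = (-2, -3)
D = (-8/3, 1/3)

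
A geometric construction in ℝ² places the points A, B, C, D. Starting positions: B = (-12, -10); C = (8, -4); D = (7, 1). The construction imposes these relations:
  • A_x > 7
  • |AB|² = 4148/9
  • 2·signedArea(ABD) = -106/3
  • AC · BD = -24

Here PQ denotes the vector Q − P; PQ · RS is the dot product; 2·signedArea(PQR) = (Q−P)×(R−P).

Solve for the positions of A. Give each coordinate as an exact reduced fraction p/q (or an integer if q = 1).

A = (22/3, -2/3)

1. A_x = 22/3  [2·signedArea(ABD) = -106/3 ∩ AC · BD = -24]
2. A_y = -2/3  [2·signedArea(ABD) = -106/3 ∩ AC · BD = -24]
   → A = (22/3, -2/3)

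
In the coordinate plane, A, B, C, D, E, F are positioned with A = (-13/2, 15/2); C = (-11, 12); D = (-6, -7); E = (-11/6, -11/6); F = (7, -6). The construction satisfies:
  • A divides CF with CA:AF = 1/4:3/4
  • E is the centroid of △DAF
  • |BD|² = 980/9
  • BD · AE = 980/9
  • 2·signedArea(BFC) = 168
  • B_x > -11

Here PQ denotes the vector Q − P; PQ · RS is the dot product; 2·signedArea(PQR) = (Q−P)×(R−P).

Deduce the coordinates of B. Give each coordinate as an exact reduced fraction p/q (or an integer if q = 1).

B = (-32/3, 7/3)

1. B_x = -32/3  [2·signedArea(BFC) = 168 ∩ BD · AE = 980/9]
2. B_y = 7/3  [2·signedArea(BFC) = 168 ∩ BD · AE = 980/9]
   → B = (-32/3, 7/3)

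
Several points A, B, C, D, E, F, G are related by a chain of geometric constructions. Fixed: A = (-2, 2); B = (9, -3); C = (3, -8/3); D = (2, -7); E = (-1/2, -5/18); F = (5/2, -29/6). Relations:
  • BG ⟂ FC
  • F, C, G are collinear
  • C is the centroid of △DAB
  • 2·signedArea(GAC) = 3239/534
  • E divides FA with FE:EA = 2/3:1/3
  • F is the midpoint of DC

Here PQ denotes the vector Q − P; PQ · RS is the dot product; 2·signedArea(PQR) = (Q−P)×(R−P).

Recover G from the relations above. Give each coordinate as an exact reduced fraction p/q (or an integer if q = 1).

1. G_x = 575/178  [F, C, G are collinear ∩ BG ⟂ FC]
2. G_y = -297/178  [F, C, G are collinear ∩ BG ⟂ FC]
   → G = (575/178, -297/178)

G = (575/178, -297/178)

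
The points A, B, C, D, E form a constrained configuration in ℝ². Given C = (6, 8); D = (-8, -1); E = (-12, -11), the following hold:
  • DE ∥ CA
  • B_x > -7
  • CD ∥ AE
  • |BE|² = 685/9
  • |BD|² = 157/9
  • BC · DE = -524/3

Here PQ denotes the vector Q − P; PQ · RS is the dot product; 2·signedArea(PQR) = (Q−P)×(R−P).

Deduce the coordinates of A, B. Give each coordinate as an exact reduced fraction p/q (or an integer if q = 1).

1. A_x = 2  [CD ∥ AE ∩ DE ∥ CA]
2. A_y = -2  [CD ∥ AE ∩ DE ∥ CA]
   → A = (2, -2)
3. B_x = -6  [line 4·x + 10·y + 212/3 = 0 ∩ |BE|² = 685/9]
4. B_y = -14/3  [line 4·x + 10·y + 212/3 = 0 ∩ |BE|² = 685/9]
   → B = (-6, -14/3)

A = (2, -2)
B = (-6, -14/3)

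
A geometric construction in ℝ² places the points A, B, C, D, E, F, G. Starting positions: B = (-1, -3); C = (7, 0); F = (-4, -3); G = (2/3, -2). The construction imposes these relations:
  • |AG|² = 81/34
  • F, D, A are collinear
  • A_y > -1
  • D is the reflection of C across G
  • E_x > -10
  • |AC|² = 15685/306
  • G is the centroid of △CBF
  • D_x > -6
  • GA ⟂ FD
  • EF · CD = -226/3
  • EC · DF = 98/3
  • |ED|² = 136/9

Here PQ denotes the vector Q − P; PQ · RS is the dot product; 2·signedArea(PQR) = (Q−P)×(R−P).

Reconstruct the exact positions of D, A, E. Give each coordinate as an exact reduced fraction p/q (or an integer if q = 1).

1. D_x = -17/3  [D is the reflection of C across G]
2. D_y = -4  [D is the reflection of C across G]
   → D = (-17/3, -4)
3. A_x = -13/102  [F, D, A are collinear ∩ GA ⟂ FD]
4. A_y = -23/34  [F, D, A are collinear ∩ GA ⟂ FD]
   → A = (-13/102, -23/34)
5. E_x = -9  [EC · DF = 98/3 ∩ EF · CD = -226/3]
6. E_y = -6  [EC · DF = 98/3 ∩ EF · CD = -226/3]
   → E = (-9, -6)

A = (-13/102, -23/34)
D = (-17/3, -4)
E = (-9, -6)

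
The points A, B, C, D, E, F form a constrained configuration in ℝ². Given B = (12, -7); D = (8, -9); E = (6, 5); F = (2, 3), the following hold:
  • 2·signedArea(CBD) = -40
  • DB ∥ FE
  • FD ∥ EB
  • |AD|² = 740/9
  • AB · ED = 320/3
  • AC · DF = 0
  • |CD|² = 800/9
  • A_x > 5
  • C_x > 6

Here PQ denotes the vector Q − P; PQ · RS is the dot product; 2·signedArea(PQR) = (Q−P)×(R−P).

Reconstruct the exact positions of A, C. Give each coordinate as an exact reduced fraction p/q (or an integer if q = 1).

1. C_x = 20/3  [line 2·x + -4·y + -12 = 0 ∩ |CD|² = 800/9]
2. C_y = 1/3  [line 2·x + -4·y + -12 = 0 ∩ |CD|² = 800/9]
   → C = (20/3, 1/3)
3. A_x = 16/3  [AC · DF = 0 ∩ AB · ED = 320/3]
4. A_y = -1/3  [AC · DF = 0 ∩ AB · ED = 320/3]
   → A = (16/3, -1/3)

A = (16/3, -1/3)
C = (20/3, 1/3)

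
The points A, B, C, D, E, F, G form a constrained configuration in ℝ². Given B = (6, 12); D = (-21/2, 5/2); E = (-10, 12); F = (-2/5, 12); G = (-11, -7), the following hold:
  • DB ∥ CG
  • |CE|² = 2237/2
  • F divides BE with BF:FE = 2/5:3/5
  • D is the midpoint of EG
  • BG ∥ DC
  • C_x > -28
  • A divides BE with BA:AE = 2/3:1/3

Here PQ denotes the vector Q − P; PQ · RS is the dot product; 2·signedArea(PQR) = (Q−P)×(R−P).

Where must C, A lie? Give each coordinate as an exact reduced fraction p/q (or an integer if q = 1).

1. C_x = -55/2  [DB ∥ CG ∩ BG ∥ DC]
2. C_y = -33/2  [DB ∥ CG ∩ BG ∥ DC]
   → C = (-55/2, -33/2)
3. A_x = -14/3  [A divides BE with BA:AE = 2/3:1/3]
4. A_y = 12  [A divides BE with BA:AE = 2/3:1/3]
   → A = (-14/3, 12)

A = (-14/3, 12)
C = (-55/2, -33/2)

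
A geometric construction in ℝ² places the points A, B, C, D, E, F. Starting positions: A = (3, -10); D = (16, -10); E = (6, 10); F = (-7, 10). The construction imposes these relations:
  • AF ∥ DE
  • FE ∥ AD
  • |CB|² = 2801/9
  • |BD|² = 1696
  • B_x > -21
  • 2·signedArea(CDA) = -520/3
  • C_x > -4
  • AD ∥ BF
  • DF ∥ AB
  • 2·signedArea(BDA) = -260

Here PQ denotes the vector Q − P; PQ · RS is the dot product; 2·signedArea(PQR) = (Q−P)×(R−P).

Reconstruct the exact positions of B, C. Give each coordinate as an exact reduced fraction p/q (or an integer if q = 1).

1. B_x = -20  [AD ∥ BF ∩ DF ∥ AB]
2. B_y = 10  [AD ∥ BF ∩ DF ∥ AB]
   → B = (-20, 10)
3. C_y = 10/3  [2·signedArea(CDA) = -520/3]
4. C_x = -11/3  [|CB|² = 2801/9]
   → C = (-11/3, 10/3)

B = (-20, 10)
C = (-11/3, 10/3)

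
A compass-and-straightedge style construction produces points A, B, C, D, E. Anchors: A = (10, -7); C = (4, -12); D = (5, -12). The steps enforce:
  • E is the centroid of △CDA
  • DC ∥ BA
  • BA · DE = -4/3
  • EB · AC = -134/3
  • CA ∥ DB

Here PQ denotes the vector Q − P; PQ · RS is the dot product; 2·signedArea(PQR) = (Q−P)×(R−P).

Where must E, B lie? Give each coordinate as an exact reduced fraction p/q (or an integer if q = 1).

B = (11, -7)
E = (19/3, -31/3)

1. E_x = 19/3  [E is the centroid of △CDA]
2. E_y = -31/3  [E is the centroid of △CDA]
   → E = (19/3, -31/3)
3. B_x = 11  [DC ∥ BA ∩ CA ∥ DB]
4. B_y = -7  [DC ∥ BA ∩ CA ∥ DB]
   → B = (11, -7)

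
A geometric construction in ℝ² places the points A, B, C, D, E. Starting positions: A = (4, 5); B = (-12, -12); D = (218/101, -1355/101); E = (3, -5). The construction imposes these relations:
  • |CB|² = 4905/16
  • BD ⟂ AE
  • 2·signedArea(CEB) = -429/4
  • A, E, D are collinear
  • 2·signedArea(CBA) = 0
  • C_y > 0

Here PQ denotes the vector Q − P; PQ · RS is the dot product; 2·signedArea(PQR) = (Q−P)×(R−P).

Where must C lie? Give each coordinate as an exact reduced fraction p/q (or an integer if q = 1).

C = (0, 3/4)

1. C_x = 0  [2·signedArea(CBA) = 0 ∩ 2·signedArea(CEB) = -429/4]
2. C_y = 3/4  [2·signedArea(CBA) = 0 ∩ 2·signedArea(CEB) = -429/4]
   → C = (0, 3/4)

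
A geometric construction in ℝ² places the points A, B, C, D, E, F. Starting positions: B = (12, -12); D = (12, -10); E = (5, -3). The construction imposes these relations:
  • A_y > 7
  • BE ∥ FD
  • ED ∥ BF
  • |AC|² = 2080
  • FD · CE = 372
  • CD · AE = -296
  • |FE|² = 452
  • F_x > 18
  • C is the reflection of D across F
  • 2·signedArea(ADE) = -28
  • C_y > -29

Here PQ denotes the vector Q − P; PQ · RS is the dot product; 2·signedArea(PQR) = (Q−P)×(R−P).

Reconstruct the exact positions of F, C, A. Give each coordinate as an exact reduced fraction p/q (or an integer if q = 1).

1. F_x = 19  [BE ∥ FD ∩ ED ∥ BF]
2. F_y = -19  [BE ∥ FD ∩ ED ∥ BF]
   → F = (19, -19)
3. C_x = 26  [C is the reflection of D across F]
4. C_y = -28  [C is the reflection of D across F]
   → C = (26, -28)
5. A_x = -2  [2·signedArea(ADE) = -28 ∩ CD · AE = -296]
6. A_y = 8  [2·signedArea(ADE) = -28 ∩ CD · AE = -296]
   → A = (-2, 8)

A = (-2, 8)
C = (26, -28)
F = (19, -19)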